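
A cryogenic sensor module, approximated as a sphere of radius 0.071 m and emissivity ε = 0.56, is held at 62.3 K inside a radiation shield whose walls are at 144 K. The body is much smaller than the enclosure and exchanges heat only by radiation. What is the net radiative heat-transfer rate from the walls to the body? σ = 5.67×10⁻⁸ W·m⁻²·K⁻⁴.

P_net ≈ 0.835 W

For a small grey body in a large enclosure: P_net = εσA(T_body⁴ − T_wall⁴).
A = 4πr² = 0.06335 m²; T_body⁴ − T_wall⁴ = 1.506×10⁷ − 4.300×10⁸ = -4.149×10⁸ K⁴.
|P_net| = 0.56·5.67×10⁻⁸·0.06335·4.149×10⁸.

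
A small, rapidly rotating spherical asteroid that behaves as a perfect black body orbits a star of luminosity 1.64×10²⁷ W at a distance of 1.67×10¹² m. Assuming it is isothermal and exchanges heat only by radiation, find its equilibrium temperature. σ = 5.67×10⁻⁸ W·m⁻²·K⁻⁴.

T ≈ 120 K

First find the stellar flux at distance d: S = L/(4πd²) = 1.64×10²⁷/(4π·(1.67×10¹²)²) = 46.80 W/m².
For an isothermal sphere, absorbed (1−a)S·πr² = emitted σ·4πr²·T⁴, so T⁴ = (1−a)S/(4σ).
T⁴ = 1.00·46.80/(4·5.67×10⁻⁸) = 2.063×10⁸ K⁴.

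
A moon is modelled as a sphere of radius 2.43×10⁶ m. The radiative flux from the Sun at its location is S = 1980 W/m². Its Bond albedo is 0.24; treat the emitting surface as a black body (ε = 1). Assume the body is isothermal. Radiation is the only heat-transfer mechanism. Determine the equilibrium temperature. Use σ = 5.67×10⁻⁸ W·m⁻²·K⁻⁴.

T ≈ 285 K

At equilibrium, absorbed power = emitted power.
Absorbing cross-section = πr² = 1.855×10¹³ m²; emitting surface = 4πr² = 7.420×10¹³ m² (ratio 4).
(1−a)S·A_cross = εσ·A_surf·T⁴  ⇒  T⁴ = (1−a)S/(4σ).
T⁴ = 0.760·1980/(4·5.67×10⁻⁸) = 6.635×10⁹ K⁴.
T = (6.635×10⁹)^(1/4).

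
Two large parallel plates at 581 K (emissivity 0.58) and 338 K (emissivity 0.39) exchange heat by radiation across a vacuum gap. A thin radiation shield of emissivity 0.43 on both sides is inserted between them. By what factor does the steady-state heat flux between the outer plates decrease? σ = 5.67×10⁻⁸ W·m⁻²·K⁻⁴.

factor ≈ 2.11

Without shield: q₀ = σΔ(T⁴)/(1/ε₁+1/ε₂−1) with denominator 3.288.
With shield the two gaps are in series; the resistances add: (1/ε₁+1/ε_s−1)+(1/ε_s+1/ε₂−1) = 3.050+3.890 = 6.939.
Heat-flux ratio q₀/q = 6.939/3.288.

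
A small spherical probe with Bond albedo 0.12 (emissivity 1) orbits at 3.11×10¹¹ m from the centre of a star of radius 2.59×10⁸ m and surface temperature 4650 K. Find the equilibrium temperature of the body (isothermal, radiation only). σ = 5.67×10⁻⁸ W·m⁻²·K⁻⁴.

T ≈ 91.9 K

The star's surface emits σT_*⁴; at distance d the flux is S = σT_*⁴(R_*/d)².
S = 5.67×10⁻⁸·(4650)⁴·(2.59×10⁸/3.11×10¹¹)² = 18.39 W/m².
For an isothermal sphere T⁴ = (1−a)S/(4σ) = 7.134×10⁷ K⁴.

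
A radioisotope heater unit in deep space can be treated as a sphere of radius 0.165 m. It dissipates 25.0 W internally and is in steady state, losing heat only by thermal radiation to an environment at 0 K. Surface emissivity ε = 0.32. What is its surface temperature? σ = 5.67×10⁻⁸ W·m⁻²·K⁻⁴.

T ≈ 252 K

Steady state: internal power = radiated power, P = εσA T⁴.
Radiating area A = 4πr² = 0.3421 m².
T⁴ = P/(εσA) = 25.0/(0.32·5.67×10⁻⁸·0.3421) = 4.027×10⁹ K⁴.
T = (4.027×10⁹)^(1/4).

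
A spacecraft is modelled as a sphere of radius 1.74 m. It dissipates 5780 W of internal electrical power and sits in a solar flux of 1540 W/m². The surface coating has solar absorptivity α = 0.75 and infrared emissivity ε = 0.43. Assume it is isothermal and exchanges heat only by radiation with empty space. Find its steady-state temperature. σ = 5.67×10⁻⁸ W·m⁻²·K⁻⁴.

At steady state, absorbed solar power + internal power = radiated power.
Absorbed: α·S·A_cross = 0.75·1540·9.511 = 10990 W (cross-section πr²).
Total input = 10990 + 5780 = 16770 W.
Radiated: εσ·A_surf·T⁴ with A_surf = 4πr² = 38.05 m².
T⁴ = 16770/(0.43·5.67×10⁻⁸·38.05) = 1.807×10¹⁰ K⁴.

T ≈ 367 K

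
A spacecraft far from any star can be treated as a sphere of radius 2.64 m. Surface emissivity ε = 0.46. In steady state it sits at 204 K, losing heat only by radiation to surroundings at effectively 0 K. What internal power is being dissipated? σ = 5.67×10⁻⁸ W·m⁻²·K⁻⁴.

P ≈ 3960 W

Steady state: P = εσA T⁴.
A = 4πr² = 87.58 m²; T⁴ = (204)⁴ = 1.732×10⁹ K⁴.
P = 0.46 × 5.67×10⁻⁸ × 87.58 × 1.732×10⁹.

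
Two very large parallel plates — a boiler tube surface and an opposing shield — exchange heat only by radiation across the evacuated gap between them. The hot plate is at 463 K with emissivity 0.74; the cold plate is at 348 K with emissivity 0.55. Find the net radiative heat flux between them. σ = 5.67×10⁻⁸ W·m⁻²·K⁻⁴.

q ≈ 818 W/m²

For two infinite grey parallel plates, q = σ(T₁⁴ − T₂⁴)/(1/ε₁ + 1/ε₂ − 1).
T₁⁴ − T₂⁴ = 4.595×10¹⁰ − 1.467×10¹⁰ = 3.129×10¹⁰ K⁴.
1/ε₁ + 1/ε₂ − 1 = 1.351 + 1.818 − 1 = 2.170.
q = 5.67×10⁻⁸ × 3.129×10¹⁰ / 2.170.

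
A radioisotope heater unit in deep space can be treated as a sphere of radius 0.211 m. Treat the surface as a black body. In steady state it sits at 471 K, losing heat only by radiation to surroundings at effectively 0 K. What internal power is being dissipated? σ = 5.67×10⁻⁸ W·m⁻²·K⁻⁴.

Steady state: P = εσA T⁴.
A = 4πr² = 0.5595 m²; T⁴ = (471)⁴ = 4.921×10¹⁰ K⁴.
P = 1.0 × 5.67×10⁻⁸ × 0.5595 × 4.921×10¹⁰.

P ≈ 1560 W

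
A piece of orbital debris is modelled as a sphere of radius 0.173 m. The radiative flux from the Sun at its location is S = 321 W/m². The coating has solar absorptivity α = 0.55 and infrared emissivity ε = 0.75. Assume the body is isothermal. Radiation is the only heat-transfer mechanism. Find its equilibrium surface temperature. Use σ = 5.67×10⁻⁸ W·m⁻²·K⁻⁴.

At equilibrium, absorbed power = emitted power.
Absorbing cross-section = πr² = 0.09402 m²; emitting surface = 4πr² = 0.3761 m² (ratio 4).
αS·A_cross = εσ·A_surf·T⁴  ⇒  T⁴ = αS/(ε·4σ).
T⁴ = 0.550·321/(0.75·4·5.67×10⁻⁸) = 1.038×10⁹ K⁴.
T = (1.038×10⁹)^(1/4).

T ≈ 179 K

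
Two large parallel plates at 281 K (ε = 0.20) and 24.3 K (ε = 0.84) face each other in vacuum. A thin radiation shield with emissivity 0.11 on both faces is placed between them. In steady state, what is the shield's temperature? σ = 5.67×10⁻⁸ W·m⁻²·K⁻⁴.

T_s ≈ 226 K

In steady state the net flux on the hot side equals that on the cold side.
σ(T₁⁴−T_s⁴)/D₁ = σ(T_s⁴−T₂⁴)/D₂, with D₁ = 1/ε₁+1/ε_s−1 = 13.09, D₂ = 1/ε_s+1/ε₂−1 = 9.281.
Solve for T_s⁴: T_s⁴ = (D₂·T₁⁴ + D₁·T₂⁴)/(D₁+D₂) = 2.587×10⁹ K⁴.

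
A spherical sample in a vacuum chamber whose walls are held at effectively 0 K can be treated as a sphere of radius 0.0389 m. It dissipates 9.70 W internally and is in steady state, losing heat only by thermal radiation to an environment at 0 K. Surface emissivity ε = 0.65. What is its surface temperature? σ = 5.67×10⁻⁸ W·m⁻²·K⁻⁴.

T ≈ 343 K

Steady state: internal power = radiated power, P = εσA T⁴.
Radiating area A = 4πr² = 0.01902 m².
T⁴ = P/(εσA) = 9.70/(0.65·5.67×10⁻⁸·0.01902) = 1.384×10¹⁰ K⁴.
T = (1.384×10¹⁰)^(1/4).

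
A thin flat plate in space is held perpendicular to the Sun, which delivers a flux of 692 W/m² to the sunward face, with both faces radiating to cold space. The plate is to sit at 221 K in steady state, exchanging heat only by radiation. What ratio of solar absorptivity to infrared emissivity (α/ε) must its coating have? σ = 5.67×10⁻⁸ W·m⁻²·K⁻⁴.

α/ε ≈ 0.391

Balance: αS·A = εσ·2A·T⁴ ⇒ α/ε = 2σT⁴/S.
α/ε = 2·5.67×10⁻⁸·(221)⁴/692 = 2·5.67×10⁻⁸·2.385×10⁹/692.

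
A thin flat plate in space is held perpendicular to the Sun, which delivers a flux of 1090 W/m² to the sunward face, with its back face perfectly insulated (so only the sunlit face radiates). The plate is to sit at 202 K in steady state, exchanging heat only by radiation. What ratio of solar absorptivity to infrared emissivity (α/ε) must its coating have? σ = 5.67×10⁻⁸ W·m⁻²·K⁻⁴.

Balance: αS·A = εσ·1A·T⁴ ⇒ α/ε = σT⁴/S.
α/ε = 5.67×10⁻⁸·(202)⁴/1090 = 5.67×10⁻⁸·1.665×10⁹/1090.

α/ε ≈ 0.0866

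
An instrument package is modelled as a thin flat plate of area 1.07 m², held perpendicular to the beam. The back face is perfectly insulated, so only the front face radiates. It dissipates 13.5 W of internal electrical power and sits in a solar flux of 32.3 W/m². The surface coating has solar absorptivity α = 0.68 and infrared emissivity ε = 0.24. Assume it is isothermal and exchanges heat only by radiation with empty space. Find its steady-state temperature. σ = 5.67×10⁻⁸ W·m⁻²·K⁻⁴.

At steady state, absorbed solar power + internal power = radiated power.
Absorbed: α·S·A_cross = 0.68·32.3·1.070 = 23.50 W (cross-section A).
Total input = 23.50 + 13.5 = 37.00 W.
Radiated: εσ·A_surf·T⁴ with A_surf = A = 1.070 m².
T⁴ = 37.00/(0.24·5.67×10⁻⁸·1.070) = 2.541×10⁹ K⁴.

T ≈ 225 K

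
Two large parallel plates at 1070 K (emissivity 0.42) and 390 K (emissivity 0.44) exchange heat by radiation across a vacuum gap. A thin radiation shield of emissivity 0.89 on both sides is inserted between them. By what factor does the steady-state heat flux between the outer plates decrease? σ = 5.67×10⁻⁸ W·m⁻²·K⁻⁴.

factor ≈ 1.34

Without shield: q₀ = σΔ(T⁴)/(1/ε₁+1/ε₂−1) with denominator 3.654.
With shield the two gaps are in series; the resistances add: (1/ε₁+1/ε_s−1)+(1/ε_s+1/ε₂−1) = 2.505+2.396 = 4.901.
Heat-flux ratio q₀/q = 4.901/3.654.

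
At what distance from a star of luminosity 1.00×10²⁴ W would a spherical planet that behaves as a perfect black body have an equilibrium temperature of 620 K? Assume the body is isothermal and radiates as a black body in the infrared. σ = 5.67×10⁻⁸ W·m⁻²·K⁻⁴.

For an isothermal black-emitting sphere, (1−a)S·πr² = σ·4πr²·T⁴ ⇒ S = 4σT⁴/(1−a).
S = 4·5.67×10⁻⁸·(620)⁴/1.00 = 33510 W/m².
Flux falls as S = L/(4πd²), so d = √(L/(4πS)) = √(1.00×10²⁴/(4π·33510)).

d ≈ 1.54×10⁹ m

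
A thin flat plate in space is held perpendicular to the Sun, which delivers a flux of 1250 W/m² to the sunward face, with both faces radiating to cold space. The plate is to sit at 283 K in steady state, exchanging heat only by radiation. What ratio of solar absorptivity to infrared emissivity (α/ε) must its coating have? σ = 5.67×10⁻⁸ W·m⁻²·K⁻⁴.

Balance: αS·A = εσ·2A·T⁴ ⇒ α/ε = 2σT⁴/S.
α/ε = 2·5.67×10⁻⁸·(283)⁴/1250 = 2·5.67×10⁻⁸·6.414×10⁹/1250.

α/ε ≈ 0.582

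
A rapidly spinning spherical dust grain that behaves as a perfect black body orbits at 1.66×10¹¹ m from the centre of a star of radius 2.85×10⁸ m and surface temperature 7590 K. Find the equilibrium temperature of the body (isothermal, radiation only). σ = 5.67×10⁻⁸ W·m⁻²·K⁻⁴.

The star's surface emits σT_*⁴; at distance d the flux is S = σT_*⁴(R_*/d)².
S = 5.67×10⁻⁸·(7590)⁴·(2.85×10⁸/1.66×10¹¹)² = 554.7 W/m².
For an isothermal sphere T⁴ = (1−a)S/(4σ) = 2.446×10⁹ K⁴.

T ≈ 222 K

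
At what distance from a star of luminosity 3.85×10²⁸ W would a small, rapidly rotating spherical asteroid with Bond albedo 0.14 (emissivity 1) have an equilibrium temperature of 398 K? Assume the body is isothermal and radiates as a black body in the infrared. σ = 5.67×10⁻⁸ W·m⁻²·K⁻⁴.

d ≈ 6.80×10¹¹ m

For an isothermal black-emitting sphere, (1−a)S·πr² = σ·4πr²·T⁴ ⇒ S = 4σT⁴/(1−a).
S = 4·5.67×10⁻⁸·(398)⁴/0.860 = 6617 W/m².
Flux falls as S = L/(4πd²), so d = √(L/(4πS)) = √(3.85×10²⁸/(4π·6617)).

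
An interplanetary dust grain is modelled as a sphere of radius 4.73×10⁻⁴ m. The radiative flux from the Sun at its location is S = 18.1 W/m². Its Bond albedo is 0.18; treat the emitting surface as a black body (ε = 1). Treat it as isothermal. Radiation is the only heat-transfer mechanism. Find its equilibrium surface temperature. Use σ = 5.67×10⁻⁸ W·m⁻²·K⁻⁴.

T ≈ 89.9 K

At equilibrium, absorbed power = emitted power.
Absorbing cross-section = πr² = 7.029×10⁻⁷ m²; emitting surface = 4πr² = 2.811×10⁻⁶ m² (ratio 4).
(1−a)S·A_cross = εσ·A_surf·T⁴  ⇒  T⁴ = (1−a)S/(4σ).
T⁴ = 0.820·18.1/(4·5.67×10⁻⁸) = 6.544×10⁷ K⁴.
T = (6.544×10⁷)^(1/4).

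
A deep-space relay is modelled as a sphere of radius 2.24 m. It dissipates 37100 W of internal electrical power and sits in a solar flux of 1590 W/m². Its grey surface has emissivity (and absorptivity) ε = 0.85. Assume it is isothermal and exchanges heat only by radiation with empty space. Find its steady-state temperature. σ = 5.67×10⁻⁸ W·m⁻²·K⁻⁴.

At steady state, absorbed solar power + internal power = radiated power.
Absorbed: α·S·A_cross = 0.85·1590·15.76 = 21300 W (cross-section πr²).
Total input = 21300 + 37100 = 58400 W.
Radiated: εσ·A_surf·T⁴ with A_surf = 4πr² = 63.05 m².
T⁴ = 58400/(0.85·5.67×10⁻⁸·63.05) = 1.922×10¹⁰ K⁴.

T ≈ 372 K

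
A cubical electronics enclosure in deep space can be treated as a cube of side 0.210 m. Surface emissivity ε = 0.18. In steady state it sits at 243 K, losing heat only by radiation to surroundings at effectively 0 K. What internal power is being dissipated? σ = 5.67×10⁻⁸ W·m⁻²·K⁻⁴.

Steady state: P = εσA T⁴.
A = 6L² = 0.2646 m²; T⁴ = (243)⁴ = 3.487×10⁹ K⁴.
P = 0.18 × 5.67×10⁻⁸ × 0.2646 × 3.487×10⁹.

P ≈ 9.42 W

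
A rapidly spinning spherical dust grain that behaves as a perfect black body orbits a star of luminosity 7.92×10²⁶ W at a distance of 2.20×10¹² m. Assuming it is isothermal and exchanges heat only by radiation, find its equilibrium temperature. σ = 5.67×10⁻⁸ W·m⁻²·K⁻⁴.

T ≈ 87.0 K

First find the stellar flux at distance d: S = L/(4πd²) = 7.92×10²⁶/(4π·(2.20×10¹²)²) = 13.02 W/m².
For an isothermal sphere, absorbed (1−a)S·πr² = emitted σ·4πr²·T⁴, so T⁴ = (1−a)S/(4σ).
T⁴ = 1.00·13.02/(4·5.67×10⁻⁸) = 5.742×10⁷ K⁴.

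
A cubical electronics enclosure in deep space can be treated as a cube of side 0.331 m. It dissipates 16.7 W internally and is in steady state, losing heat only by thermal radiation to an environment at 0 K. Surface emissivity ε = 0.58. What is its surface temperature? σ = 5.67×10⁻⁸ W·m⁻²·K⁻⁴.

T ≈ 167 K

Steady state: internal power = radiated power, P = εσA T⁴.
Radiating area A = 6L² = 0.6574 m².
T⁴ = P/(εσA) = 16.7/(0.58·5.67×10⁻⁸·0.6574) = 7.725×10⁸ K⁴.
T = (7.725×10⁸)^(1/4).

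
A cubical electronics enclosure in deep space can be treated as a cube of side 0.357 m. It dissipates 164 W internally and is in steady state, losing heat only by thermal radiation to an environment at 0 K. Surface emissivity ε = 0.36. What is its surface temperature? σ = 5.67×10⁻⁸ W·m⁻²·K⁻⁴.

T ≈ 320 K

Steady state: internal power = radiated power, P = εσA T⁴.
Radiating area A = 6L² = 0.7647 m².
T⁴ = P/(εσA) = 164/(0.36·5.67×10⁻⁸·0.7647) = 1.051×10¹⁰ K⁴.
T = (1.051×10¹⁰)^(1/4).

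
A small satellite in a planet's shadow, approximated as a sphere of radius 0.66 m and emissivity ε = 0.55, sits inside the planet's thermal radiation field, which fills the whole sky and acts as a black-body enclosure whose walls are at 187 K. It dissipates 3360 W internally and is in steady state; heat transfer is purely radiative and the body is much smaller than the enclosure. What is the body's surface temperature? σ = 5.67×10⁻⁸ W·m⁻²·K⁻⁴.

T ≈ 380 K

For a small grey body in a large enclosure, net radiated power = εσA(T⁴ − T_w⁴).
Steady state: P = εσA(T⁴ − T_w⁴) with A = 4πr² = 5.474 m².
T⁴ = P/(εσA) + T_w⁴ = 3360/(0.55·5.67×10⁻⁸·5.474) + (187)⁴
    = 1.968×10¹⁰ + 1.223×10⁹ = 2.091×10¹⁰ K⁴.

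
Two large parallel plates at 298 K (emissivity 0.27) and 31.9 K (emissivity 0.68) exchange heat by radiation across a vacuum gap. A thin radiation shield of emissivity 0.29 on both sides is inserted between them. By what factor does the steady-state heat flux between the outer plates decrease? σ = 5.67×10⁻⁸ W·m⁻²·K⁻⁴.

Without shield: q₀ = σΔ(T⁴)/(1/ε₁+1/ε₂−1) with denominator 4.174.
With shield the two gaps are in series; the resistances add: (1/ε₁+1/ε_s−1)+(1/ε_s+1/ε₂−1) = 6.152+3.919 = 10.07.
Heat-flux ratio q₀/q = 10.07/4.174.

factor ≈ 2.41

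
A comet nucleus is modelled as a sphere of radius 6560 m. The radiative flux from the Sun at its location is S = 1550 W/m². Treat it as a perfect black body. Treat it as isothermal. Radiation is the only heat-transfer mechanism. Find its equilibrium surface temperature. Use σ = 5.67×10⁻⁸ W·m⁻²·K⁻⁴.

T ≈ 288 K

At equilibrium, absorbed power = emitted power.
Absorbing cross-section = πr² = 1.352×10⁸ m²; emitting surface = 4πr² = 5.408×10⁸ m² (ratio 4).
S·A_cross = εσ·A_surf·T⁴  ⇒  T⁴ = S/(4σ).
T⁴ = 1.00·1550/(4·5.67×10⁻⁸) = 6.834×10⁹ K⁴.
T = (6.834×10⁹)^(1/4).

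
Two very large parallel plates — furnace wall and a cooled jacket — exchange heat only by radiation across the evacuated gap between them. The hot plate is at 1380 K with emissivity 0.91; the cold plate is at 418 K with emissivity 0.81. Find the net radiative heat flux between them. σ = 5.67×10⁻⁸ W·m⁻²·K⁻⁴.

For two infinite grey parallel plates, q = σ(T₁⁴ − T₂⁴)/(1/ε₁ + 1/ε₂ − 1).
T₁⁴ − T₂⁴ = 3.627×10¹² − 3.053×10¹⁰ = 3.596×10¹² K⁴.
1/ε₁ + 1/ε₂ − 1 = 1.099 + 1.235 − 1 = 1.333.
q = 5.67×10⁻⁸ × 3.596×10¹² / 1.333.

q ≈ 1.53×10⁵ W/m²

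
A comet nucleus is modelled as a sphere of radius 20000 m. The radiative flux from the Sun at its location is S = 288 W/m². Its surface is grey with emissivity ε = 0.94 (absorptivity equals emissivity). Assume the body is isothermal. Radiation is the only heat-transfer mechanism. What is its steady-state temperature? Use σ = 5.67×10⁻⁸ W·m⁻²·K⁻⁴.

At equilibrium, absorbed power = emitted power.
Absorbing cross-section = πr² = 1.257×10⁹ m²; emitting surface = 4πr² = 5.027×10⁹ m² (ratio 4).
εS·A_cross = εσ·A_surf·T⁴  ⇒  T⁴ = S/(4σ)   (ε cancels).
T⁴ = 288/(4·5.67×10⁻⁸) = 1.270×10⁹ K⁴.
T = (1.270×10⁹)^(1/4).

T ≈ 189 K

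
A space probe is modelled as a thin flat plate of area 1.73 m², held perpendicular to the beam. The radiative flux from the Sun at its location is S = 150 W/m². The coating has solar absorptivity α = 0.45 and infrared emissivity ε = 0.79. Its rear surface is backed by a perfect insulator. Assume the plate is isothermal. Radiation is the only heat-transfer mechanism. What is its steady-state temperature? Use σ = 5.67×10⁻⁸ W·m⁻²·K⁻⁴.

T ≈ 197 K

At equilibrium, absorbed power = emitted power.
Absorbing cross-section = A = 1.730 m²; emitting surface = A = 1.730 m² (ratio 1).
αS·A_cross = εσ·A_surf·T⁴  ⇒  T⁴ = αS/(ε·1σ).
T⁴ = 0.450·150/(0.79·1·5.67×10⁻⁸) = 1.507×10⁹ K⁴.
T = (1.507×10⁹)^(1/4).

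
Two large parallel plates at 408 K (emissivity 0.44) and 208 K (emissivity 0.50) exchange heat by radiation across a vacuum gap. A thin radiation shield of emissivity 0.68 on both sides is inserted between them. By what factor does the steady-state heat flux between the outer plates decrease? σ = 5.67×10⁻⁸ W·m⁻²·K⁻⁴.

factor ≈ 1.59

Without shield: q₀ = σΔ(T⁴)/(1/ε₁+1/ε₂−1) with denominator 3.273.
With shield the two gaps are in series; the resistances add: (1/ε₁+1/ε_s−1)+(1/ε_s+1/ε₂−1) = 2.743+2.471 = 5.214.
Heat-flux ratio q₀/q = 5.214/3.273.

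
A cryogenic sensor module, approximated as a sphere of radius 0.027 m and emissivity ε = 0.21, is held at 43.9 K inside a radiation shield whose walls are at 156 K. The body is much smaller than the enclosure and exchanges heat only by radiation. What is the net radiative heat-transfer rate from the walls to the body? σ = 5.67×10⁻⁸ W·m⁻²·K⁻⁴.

P_net ≈ 0.0642 W

For a small grey body in a large enclosure: P_net = εσA(T_body⁴ − T_wall⁴).
A = 4πr² = 0.009161 m²; T_body⁴ − T_wall⁴ = 3.714×10⁶ − 5.922×10⁸ = -5.885×10⁸ K⁴.
|P_net| = 0.21·5.67×10⁻⁸·0.009161·5.885×10⁸.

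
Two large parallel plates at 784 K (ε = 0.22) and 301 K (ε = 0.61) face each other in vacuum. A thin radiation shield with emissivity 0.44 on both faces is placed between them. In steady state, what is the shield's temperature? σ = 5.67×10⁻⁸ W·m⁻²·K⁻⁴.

In steady state the net flux on the hot side equals that on the cold side.
σ(T₁⁴−T_s⁴)/D₁ = σ(T_s⁴−T₂⁴)/D₂, with D₁ = 1/ε₁+1/ε_s−1 = 5.818, D₂ = 1/ε_s+1/ε₂−1 = 2.912.
Solve for T_s⁴: T_s⁴ = (D₂·T₁⁴ + D₁·T₂⁴)/(D₁+D₂) = 1.315×10¹¹ K⁴.

T_s ≈ 602 K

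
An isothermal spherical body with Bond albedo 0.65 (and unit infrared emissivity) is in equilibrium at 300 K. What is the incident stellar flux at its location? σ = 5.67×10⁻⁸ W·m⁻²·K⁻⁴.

(1−a)S·πr² = σ·4πr²·T⁴ ⇒ S = 4σT⁴/(1−a).
S = 4·5.67×10⁻⁸·8.100×10⁹/0.350.

S ≈ 5250 W/m²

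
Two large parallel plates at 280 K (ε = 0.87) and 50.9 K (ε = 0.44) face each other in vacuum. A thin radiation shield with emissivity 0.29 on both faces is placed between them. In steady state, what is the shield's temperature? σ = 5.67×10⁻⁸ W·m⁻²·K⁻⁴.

T_s ≈ 243 K

In steady state the net flux on the hot side equals that on the cold side.
σ(T₁⁴−T_s⁴)/D₁ = σ(T_s⁴−T₂⁴)/D₂, with D₁ = 1/ε₁+1/ε_s−1 = 3.598, D₂ = 1/ε_s+1/ε₂−1 = 4.721.
Solve for T_s⁴: T_s⁴ = (D₂·T₁⁴ + D₁·T₂⁴)/(D₁+D₂) = 3.491×10⁹ K⁴.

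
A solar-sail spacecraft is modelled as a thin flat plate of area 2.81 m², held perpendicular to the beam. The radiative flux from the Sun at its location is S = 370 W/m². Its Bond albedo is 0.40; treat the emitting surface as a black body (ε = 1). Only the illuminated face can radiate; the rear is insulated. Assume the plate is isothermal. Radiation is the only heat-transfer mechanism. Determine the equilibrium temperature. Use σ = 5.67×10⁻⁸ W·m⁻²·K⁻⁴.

At equilibrium, absorbed power = emitted power.
Absorbing cross-section = A = 2.810 m²; emitting surface = A = 2.810 m² (ratio 1).
(1−a)S·A_cross = εσ·A_surf·T⁴  ⇒  T⁴ = (1−a)S/(1σ).
T⁴ = 0.600·370/(1·5.67×10⁻⁸) = 3.915×10⁹ K⁴.
T = (3.915×10⁹)^(1/4).

T ≈ 250 K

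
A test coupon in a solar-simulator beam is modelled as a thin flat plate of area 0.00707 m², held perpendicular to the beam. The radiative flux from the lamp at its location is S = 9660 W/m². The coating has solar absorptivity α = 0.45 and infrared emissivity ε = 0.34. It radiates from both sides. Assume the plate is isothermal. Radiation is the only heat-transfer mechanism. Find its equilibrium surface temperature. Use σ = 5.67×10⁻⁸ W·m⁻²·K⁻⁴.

T ≈ 579 K

At equilibrium, absorbed power = emitted power.
Absorbing cross-section = A = 0.007070 m²; emitting surface = 2A = 0.01414 m² (ratio 2).
αS·A_cross = εσ·A_surf·T⁴  ⇒  T⁴ = αS/(ε·2σ).
T⁴ = 0.450·9660/(0.34·2·5.67×10⁻⁸) = 1.127×10¹¹ K⁴.
T = (1.127×10¹¹)^(1/4).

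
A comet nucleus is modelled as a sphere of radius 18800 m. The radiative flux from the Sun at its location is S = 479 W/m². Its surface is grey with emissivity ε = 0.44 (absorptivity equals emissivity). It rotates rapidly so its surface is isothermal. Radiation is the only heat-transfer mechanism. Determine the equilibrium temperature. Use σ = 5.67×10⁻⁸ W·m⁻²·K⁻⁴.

T ≈ 214 K

At equilibrium, absorbed power = emitted power.
Absorbing cross-section = πr² = 1.110×10⁹ m²; emitting surface = 4πr² = 4.441×10⁹ m² (ratio 4).
εS·A_cross = εσ·A_surf·T⁴  ⇒  T⁴ = S/(4σ)   (ε cancels).
T⁴ = 479/(4·5.67×10⁻⁸) = 2.112×10⁹ K⁴.
T = (2.112×10⁹)^(1/4).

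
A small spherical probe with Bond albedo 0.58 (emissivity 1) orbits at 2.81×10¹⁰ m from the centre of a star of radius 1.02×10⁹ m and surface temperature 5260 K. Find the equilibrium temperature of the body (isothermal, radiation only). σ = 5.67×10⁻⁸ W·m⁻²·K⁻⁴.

The star's surface emits σT_*⁴; at distance d the flux is S = σT_*⁴(R_*/d)².
S = 5.67×10⁻⁸·(5260)⁴·(1.02×10⁹/2.81×10¹⁰)² = 57190 W/m².
For an isothermal sphere T⁴ = (1−a)S/(4σ) = 1.059×10¹¹ K⁴.

T ≈ 570 K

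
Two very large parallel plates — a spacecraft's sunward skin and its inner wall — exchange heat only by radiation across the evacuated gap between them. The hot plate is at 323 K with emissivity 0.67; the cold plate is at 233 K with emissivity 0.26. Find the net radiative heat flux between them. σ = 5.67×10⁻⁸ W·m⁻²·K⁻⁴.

For two infinite grey parallel plates, q = σ(T₁⁴ − T₂⁴)/(1/ε₁ + 1/ε₂ − 1).
T₁⁴ − T₂⁴ = 1.088×10¹⁰ − 2.947×10⁹ = 7.937×10⁹ K⁴.
1/ε₁ + 1/ε₂ − 1 = 1.493 + 3.846 − 1 = 4.339.
q = 5.67×10⁻⁸ × 7.937×10⁹ / 4.339.

q ≈ 104 W/m²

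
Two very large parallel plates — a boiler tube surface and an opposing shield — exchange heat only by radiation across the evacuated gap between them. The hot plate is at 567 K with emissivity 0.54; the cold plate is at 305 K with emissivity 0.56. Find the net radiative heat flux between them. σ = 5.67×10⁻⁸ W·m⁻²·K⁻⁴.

q ≈ 2040 W/m²

For two infinite grey parallel plates, q = σ(T₁⁴ − T₂⁴)/(1/ε₁ + 1/ε₂ − 1).
T₁⁴ − T₂⁴ = 1.034×10¹¹ − 8.654×10⁹ = 9.470×10¹⁰ K⁴.
1/ε₁ + 1/ε₂ − 1 = 1.852 + 1.786 − 1 = 2.638.
q = 5.67×10⁻⁸ × 9.470×10¹⁰ / 2.638.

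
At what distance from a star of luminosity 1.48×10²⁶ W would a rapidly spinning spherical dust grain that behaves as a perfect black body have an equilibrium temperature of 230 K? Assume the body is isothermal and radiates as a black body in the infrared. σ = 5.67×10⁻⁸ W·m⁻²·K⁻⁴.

d ≈ 1.36×10¹¹ m

For an isothermal black-emitting sphere, (1−a)S·πr² = σ·4πr²·T⁴ ⇒ S = 4σT⁴/(1−a).
S = 4·5.67×10⁻⁸·(230)⁴/1.00 = 634.7 W/m².
Flux falls as S = L/(4πd²), so d = √(L/(4πS)) = √(1.48×10²⁶/(4π·634.7)).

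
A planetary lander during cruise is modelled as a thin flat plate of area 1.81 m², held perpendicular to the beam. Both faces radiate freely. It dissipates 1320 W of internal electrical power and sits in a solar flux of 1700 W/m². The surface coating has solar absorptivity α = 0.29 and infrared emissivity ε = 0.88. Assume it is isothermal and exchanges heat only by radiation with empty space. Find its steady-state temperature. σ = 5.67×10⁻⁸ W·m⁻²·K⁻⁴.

At steady state, absorbed solar power + internal power = radiated power.
Absorbed: α·S·A_cross = 0.29·1700·1.810 = 892.3 W (cross-section A).
Total input = 892.3 + 1320 = 2212 W.
Radiated: εσ·A_surf·T⁴ with A_surf = 2A = 3.620 m².
T⁴ = 2212/(0.88·5.67×10⁻⁸·3.620) = 1.225×10¹⁰ K⁴.

T ≈ 333 K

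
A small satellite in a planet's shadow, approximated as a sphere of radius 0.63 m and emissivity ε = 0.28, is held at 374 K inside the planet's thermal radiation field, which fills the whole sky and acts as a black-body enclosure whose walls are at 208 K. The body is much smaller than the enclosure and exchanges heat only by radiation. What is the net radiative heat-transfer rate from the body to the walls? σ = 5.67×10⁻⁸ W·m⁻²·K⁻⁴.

For a small grey body in a large enclosure: P_net = εσA(T_body⁴ − T_wall⁴).
A = 4πr² = 4.988 m²; T_body⁴ − T_wall⁴ = 1.957×10¹⁰ − 1.872×10⁹ = 1.769×10¹⁰ K⁴.
|P_net| = 0.28·5.67×10⁻⁸·4.988·1.769×10¹⁰.

P_net ≈ 1400 W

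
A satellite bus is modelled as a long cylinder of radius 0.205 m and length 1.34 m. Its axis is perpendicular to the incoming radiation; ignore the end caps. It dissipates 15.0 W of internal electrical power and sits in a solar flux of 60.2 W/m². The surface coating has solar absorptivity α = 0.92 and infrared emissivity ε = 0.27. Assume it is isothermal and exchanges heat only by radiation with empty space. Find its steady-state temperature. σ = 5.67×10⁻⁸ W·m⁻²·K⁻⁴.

T ≈ 204 K

At steady state, absorbed solar power + internal power = radiated power.
Absorbed: α·S·A_cross = 0.92·60.2·0.5494 = 30.43 W (cross-section 2rL).
Total input = 30.43 + 15.0 = 45.43 W.
Radiated: εσ·A_surf·T⁴ with A_surf = 2πrL = 1.726 m².
T⁴ = 45.43/(0.27·5.67×10⁻⁸·1.726) = 1.719×10⁹ K⁴.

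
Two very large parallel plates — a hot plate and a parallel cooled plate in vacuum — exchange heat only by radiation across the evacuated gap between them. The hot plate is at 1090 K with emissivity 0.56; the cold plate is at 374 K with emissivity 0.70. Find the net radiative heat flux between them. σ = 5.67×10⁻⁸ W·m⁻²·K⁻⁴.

q ≈ 35600 W/m²

For two infinite grey parallel plates, q = σ(T₁⁴ − T₂⁴)/(1/ε₁ + 1/ε₂ − 1).
T₁⁴ − T₂⁴ = 1.412×10¹² − 1.957×10¹⁰ = 1.392×10¹² K⁴.
1/ε₁ + 1/ε₂ − 1 = 1.786 + 1.429 − 1 = 2.214.
q = 5.67×10⁻⁸ × 1.392×10¹² / 2.214.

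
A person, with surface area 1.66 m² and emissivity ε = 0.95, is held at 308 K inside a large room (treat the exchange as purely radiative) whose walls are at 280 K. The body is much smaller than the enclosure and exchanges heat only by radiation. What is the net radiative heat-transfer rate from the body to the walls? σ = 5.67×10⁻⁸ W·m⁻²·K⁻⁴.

P_net ≈ 255 W

For a small grey body in a large enclosure: P_net = εσA(T_body⁴ − T_wall⁴).
A = 1.66 m²; T_body⁴ − T_wall⁴ = 8.999×10⁹ − 6.147×10⁹ = 2.853×10⁹ K⁴.
|P_net| = 0.95·5.67×10⁻⁸·1.660·2.853×10⁹.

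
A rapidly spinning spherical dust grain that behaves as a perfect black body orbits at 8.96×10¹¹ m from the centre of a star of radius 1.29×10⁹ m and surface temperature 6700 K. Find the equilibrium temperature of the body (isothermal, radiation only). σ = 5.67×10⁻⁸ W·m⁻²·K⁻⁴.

The star's surface emits σT_*⁴; at distance d the flux is S = σT_*⁴(R_*/d)².
S = 5.67×10⁻⁸·(6700)⁴·(1.29×10⁹/8.96×10¹¹)² = 236.8 W/m².
For an isothermal sphere T⁴ = (1−a)S/(4σ) = 1.044×10⁹ K⁴.

T ≈ 180 K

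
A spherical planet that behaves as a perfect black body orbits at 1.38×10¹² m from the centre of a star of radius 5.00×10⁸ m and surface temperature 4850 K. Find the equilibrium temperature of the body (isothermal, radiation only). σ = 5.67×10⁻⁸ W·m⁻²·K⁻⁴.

T ≈ 65.3 K

The star's surface emits σT_*⁴; at distance d the flux is S = σT_*⁴(R_*/d)².
S = 5.67×10⁻⁸·(4850)⁴·(5.00×10⁸/1.38×10¹²)² = 4.118 W/m².
For an isothermal sphere T⁴ = (1−a)S/(4σ) = 1.816×10⁷ K⁴.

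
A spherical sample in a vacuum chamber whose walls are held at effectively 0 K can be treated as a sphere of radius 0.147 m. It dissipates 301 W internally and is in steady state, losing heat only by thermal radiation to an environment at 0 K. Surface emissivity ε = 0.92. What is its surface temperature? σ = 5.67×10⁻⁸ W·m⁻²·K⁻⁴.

T ≈ 382 K

Steady state: internal power = radiated power, P = εσA T⁴.
Radiating area A = 4πr² = 0.2715 m².
T⁴ = P/(εσA) = 301/(0.92·5.67×10⁻⁸·0.2715) = 2.125×10¹⁰ K⁴.
T = (2.125×10¹⁰)^(1/4).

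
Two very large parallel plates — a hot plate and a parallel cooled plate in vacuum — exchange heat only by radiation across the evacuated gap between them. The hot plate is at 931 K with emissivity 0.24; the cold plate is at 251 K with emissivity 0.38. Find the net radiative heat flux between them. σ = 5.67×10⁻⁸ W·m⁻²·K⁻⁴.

For two infinite grey parallel plates, q = σ(T₁⁴ − T₂⁴)/(1/ε₁ + 1/ε₂ − 1).
T₁⁴ − T₂⁴ = 7.513×10¹¹ − 3.969×10⁹ = 7.473×10¹¹ K⁴.
1/ε₁ + 1/ε₂ − 1 = 4.167 + 2.632 − 1 = 5.798.
q = 5.67×10⁻⁸ × 7.473×10¹¹ / 5.798.

q ≈ 7310 W/m²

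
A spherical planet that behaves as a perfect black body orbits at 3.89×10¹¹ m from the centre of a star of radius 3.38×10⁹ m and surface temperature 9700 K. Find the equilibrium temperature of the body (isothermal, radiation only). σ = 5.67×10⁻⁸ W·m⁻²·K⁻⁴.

T ≈ 639 K

The star's surface emits σT_*⁴; at distance d the flux is S = σT_*⁴(R_*/d)².
S = 5.67×10⁻⁸·(9700)⁴·(3.38×10⁹/3.89×10¹¹)² = 37900 W/m².
For an isothermal sphere T⁴ = (1−a)S/(4σ) = 1.671×10¹¹ K⁴.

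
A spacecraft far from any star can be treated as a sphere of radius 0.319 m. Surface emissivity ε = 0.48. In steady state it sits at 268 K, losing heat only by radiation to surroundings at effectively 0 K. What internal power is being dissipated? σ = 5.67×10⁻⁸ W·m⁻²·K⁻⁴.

P ≈ 180 W

Steady state: P = εσA T⁴.
A = 4πr² = 1.279 m²; T⁴ = (268)⁴ = 5.159×10⁹ K⁴.
P = 0.48 × 5.67×10⁻⁸ × 1.279 × 5.159×10⁹.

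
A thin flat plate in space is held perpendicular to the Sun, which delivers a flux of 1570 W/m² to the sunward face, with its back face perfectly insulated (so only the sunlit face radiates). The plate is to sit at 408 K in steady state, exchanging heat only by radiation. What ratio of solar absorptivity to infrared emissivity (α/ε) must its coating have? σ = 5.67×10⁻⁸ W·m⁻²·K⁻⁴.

Balance: αS·A = εσ·1A·T⁴ ⇒ α/ε = σT⁴/S.
α/ε = 5.67×10⁻⁸·(408)⁴/1570 = 5.67×10⁻⁸·2.771×10¹⁰/1570.

α/ε ≈ 1.00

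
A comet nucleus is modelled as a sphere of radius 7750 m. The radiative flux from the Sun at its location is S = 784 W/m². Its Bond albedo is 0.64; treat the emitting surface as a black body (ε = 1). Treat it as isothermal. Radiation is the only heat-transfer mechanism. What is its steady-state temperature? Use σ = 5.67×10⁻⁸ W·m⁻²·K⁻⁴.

At equilibrium, absorbed power = emitted power.
Absorbing cross-section = πr² = 1.887×10⁸ m²; emitting surface = 4πr² = 7.548×10⁸ m² (ratio 4).
(1−a)S·A_cross = εσ·A_surf·T⁴  ⇒  T⁴ = (1−a)S/(4σ).
T⁴ = 0.360·784/(4·5.67×10⁻⁸) = 1.244×10⁹ K⁴.
T = (1.244×10⁹)^(1/4).

T ≈ 188 K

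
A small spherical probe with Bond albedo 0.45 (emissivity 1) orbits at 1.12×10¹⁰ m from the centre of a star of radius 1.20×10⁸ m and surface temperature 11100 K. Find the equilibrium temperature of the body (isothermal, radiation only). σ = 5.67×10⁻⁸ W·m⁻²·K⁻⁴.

The star's surface emits σT_*⁴; at distance d the flux is S = σT_*⁴(R_*/d)².
S = 5.67×10⁻⁸·(11100)⁴·(1.20×10⁸/1.12×10¹⁰)² = 98810 W/m².
For an isothermal sphere T⁴ = (1−a)S/(4σ) = 2.396×10¹¹ K⁴.

T ≈ 700 K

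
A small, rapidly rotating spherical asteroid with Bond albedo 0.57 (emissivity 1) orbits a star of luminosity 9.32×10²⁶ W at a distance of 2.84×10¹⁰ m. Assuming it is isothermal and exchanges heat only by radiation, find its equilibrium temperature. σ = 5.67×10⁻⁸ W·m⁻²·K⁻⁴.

First find the stellar flux at distance d: S = L/(4πd²) = 9.32×10²⁶/(4π·(2.84×10¹⁰)²) = 91950 W/m².
For an isothermal sphere, absorbed (1−a)S·πr² = emitted σ·4πr²·T⁴, so T⁴ = (1−a)S/(4σ).
T⁴ = 0.430·91950/(4·5.67×10⁻⁸) = 1.743×10¹¹ K⁴.

T ≈ 646 K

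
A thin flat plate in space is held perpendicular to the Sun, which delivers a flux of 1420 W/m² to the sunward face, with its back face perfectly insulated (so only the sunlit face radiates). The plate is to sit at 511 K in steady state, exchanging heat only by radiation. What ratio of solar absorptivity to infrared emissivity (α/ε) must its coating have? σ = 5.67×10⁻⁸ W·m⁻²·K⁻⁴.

α/ε ≈ 2.72

Balance: αS·A = εσ·1A·T⁴ ⇒ α/ε = σT⁴/S.
α/ε = 5.67×10⁻⁸·(511)⁴/1420 = 5.67×10⁻⁸·6.818×10¹⁰/1420.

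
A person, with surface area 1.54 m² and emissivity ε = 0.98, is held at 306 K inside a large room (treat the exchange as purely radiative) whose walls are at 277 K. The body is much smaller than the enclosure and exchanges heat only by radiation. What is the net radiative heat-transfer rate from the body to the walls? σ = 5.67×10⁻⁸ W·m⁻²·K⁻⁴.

For a small grey body in a large enclosure: P_net = εσA(T_body⁴ − T_wall⁴).
A = 1.54 m²; T_body⁴ − T_wall⁴ = 8.768×10⁹ − 5.887×10⁹ = 2.880×10⁹ K⁴.
|P_net| = 0.98·5.67×10⁻⁸·1.540·2.880×10⁹.

P_net ≈ 246 W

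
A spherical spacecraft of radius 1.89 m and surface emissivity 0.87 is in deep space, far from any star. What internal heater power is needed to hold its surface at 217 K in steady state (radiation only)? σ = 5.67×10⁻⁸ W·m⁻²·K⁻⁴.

P = εσ·4πr²·T⁴.
4πr² = 44.89 m²; T⁴ = 2.217×10⁹ K⁴.
P = 0.87·5.67×10⁻⁸·44.89·2.217×10⁹.

P ≈ 4910 W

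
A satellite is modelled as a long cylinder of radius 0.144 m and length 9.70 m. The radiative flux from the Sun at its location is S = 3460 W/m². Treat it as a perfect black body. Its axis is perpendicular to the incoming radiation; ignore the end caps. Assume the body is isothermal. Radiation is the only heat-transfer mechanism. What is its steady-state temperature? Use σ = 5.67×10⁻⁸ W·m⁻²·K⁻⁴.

T ≈ 373 K

At equilibrium, absorbed power = emitted power.
Absorbing cross-section = 2rL = 2.794 m²; emitting surface = 2πrL = 8.776 m² (ratio π).
S·A_cross = εσ·A_surf·T⁴  ⇒  T⁴ = S/(πσ).
T⁴ = 1.00·3460/(π·5.67×10⁻⁸) = 1.942×10¹⁰ K⁴.
T = (1.942×10¹⁰)^(1/4).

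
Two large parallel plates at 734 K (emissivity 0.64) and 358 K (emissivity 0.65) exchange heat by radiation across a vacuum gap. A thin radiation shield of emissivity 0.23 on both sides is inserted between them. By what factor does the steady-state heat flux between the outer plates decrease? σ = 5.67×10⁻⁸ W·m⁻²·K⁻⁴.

Without shield: q₀ = σΔ(T⁴)/(1/ε₁+1/ε₂−1) with denominator 2.101.
With shield the two gaps are in series; the resistances add: (1/ε₁+1/ε_s−1)+(1/ε_s+1/ε₂−1) = 4.910+4.886 = 9.797.
Heat-flux ratio q₀/q = 9.797/2.101.

factor ≈ 4.66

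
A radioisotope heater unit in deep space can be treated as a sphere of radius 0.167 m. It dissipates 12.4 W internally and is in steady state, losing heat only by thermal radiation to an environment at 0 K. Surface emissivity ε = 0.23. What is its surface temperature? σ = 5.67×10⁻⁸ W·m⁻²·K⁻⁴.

T ≈ 228 K

Steady state: internal power = radiated power, P = εσA T⁴.
Radiating area A = 4πr² = 0.3505 m².
T⁴ = P/(εσA) = 12.4/(0.23·5.67×10⁻⁸·0.3505) = 2.713×10⁹ K⁴.
T = (2.713×10⁹)^(1/4).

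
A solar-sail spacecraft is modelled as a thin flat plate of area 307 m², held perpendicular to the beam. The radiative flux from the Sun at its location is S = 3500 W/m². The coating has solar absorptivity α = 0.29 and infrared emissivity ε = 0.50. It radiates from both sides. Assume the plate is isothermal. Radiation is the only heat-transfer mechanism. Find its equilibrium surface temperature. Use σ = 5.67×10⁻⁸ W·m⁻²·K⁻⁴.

T ≈ 366 K

At equilibrium, absorbed power = emitted power.
Absorbing cross-section = A = 307.0 m²; emitting surface = 2A = 614.0 m² (ratio 2).
αS·A_cross = εσ·A_surf·T⁴  ⇒  T⁴ = αS/(ε·2σ).
T⁴ = 0.290·3500/(0.50·2·5.67×10⁻⁸) = 1.790×10¹⁰ K⁴.
T = (1.790×10¹⁰)^(1/4).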